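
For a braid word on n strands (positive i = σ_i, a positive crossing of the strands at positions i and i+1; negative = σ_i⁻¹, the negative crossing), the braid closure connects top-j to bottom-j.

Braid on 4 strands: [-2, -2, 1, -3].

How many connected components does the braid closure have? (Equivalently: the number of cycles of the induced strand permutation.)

2

Derivation:
Track the strand permutation on 4 strands, starting from identity.
  step 1: s2^-1 swaps positions 2,3 -> [1 3 2 4]
  step 2: s2^-1 swaps positions 2,3 -> [1 2 3 4]
  step 3: s1 swaps positions 1,2 -> [2 1 3 4]
  step 4: s3^-1 swaps positions 3,4 -> [2 1 4 3]
Final permutation (position -> original strand): [2 1 4 3]
Closure components = cycle count of this permutation = 2.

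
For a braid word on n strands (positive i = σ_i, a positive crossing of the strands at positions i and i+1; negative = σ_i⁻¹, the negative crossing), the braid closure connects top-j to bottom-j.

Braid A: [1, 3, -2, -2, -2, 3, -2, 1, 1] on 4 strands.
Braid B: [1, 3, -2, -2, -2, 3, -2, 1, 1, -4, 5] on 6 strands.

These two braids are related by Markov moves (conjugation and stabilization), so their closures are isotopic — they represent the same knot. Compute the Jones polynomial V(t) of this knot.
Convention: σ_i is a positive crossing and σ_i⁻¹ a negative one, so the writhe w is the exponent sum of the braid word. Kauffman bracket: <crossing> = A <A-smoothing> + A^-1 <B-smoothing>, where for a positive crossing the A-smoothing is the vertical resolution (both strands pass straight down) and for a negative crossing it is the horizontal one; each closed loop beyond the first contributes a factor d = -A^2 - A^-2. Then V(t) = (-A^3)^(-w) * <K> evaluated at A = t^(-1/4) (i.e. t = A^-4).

-t^5 + 2*t^4 - 3*t^3 + 5*t^2 - 5*t + 6 - 5*t^-1 + 3*t^-2 - 2*t^-3 + t^-4

Derivation:
Markov-equivalent braids have isotopic closures, hence identical knot invariants. Strip the Markov moves from each word to reach a common short braid β, then compute V(t) once on β.
Braid A: s1 s3 s2^-1 s2^-1 s2^-1 s3 s2^-1 s1 s1 on 4 strands has no conjugating prefix/suffix or stabilization to strip; take β = s1 s3 s2^-1 s2^-1 s2^-1 s3 s2^-1 s1 s1.
Braid B: s1 s3 s2^-1 s2^-1 s2^-1 s3 s2^-1 s1 s1 s4^-1 s5 on 6 strands reduces by inverse Markov moves (closure unchanged at each step):
  Destabilize: the word has the form β·s5 where s5 occurs only as the final letter (β ∈ B_5); drop it and the last strand → 5 strands.
  Destabilize: the word has the form β·s4^-1 where s4^-1 occurs only as the final letter (β ∈ B_4); drop it and the last strand → 4 strands.
Reduced to β = s1 s3 s2^-1 s2^-1 s2^-1 s3 s2^-1 s1 s1 on 4 strands, 9 crossings.
Both give the same β = s1 s3 s2^-1 s2^-1 s2^-1 s3 s2^-1 s1 s1 on 4 strands, so one state sum suffices:
Braid: s1 s3 s2^-1 s2^-1 s2^-1 s3 s2^-1 s1 s1 on 4 strands, 9 crossings.
Writhe w = (#positive) - (#negative) = 5 - 4 = 1.
State-sum expansion of <K>. There are 2^9 = 512 states.
For each crossing: s=0 is the vertical smoothing, s=1 horizontal. Crossing k contributes A^(sign_k * (1 - 2*s_k)); loop factor d = -A^2 - A^-2.
Tabulate the states by total A-exponent and number of loops L (A-exp: L × count):
  A^9: L=6 ×1
  A^7: L=5 ×9
  A^5: L=4 ×33, L=6 ×3
  A^3: L=3 ×64, L=5 ×19, L=7 ×1
  A^1: L=2 ×68, L=4 ×52, L=6 ×6
  A^-1: L=1 ×33, L=3 ×75, L=5 ×18
  A^-3: L=2 ×51, L=4 ×32, L=6 ×1
  A^-5: L=3 ×32, L=5 ×4
  A^-7: L=4 ×9
  A^-9: L=5 ×1
Each group contributes A^e * Σ count * d^(L-1):
Powers of d = -A^2 - A^-2: d^2 = A^4 + 2 + A^-4; d^3 = -A^6 - 3*A^2 - 3*A^-2 - A^-6; d^4 = A^8 + 4*A^4 + 6 + 4*A^-4 + A^-8; d^5 = -A^10 - 5*A^6 - 10*A^2 - 10*A^-2 - 5*A^-6 - A^-10; d^6 = A^12 + 6*A^8 + 15*A^4 + 20 + 15*A^-4 + 6*A^-8 + A^-12.
  A^9 * (d^5) = -A^19 - 5*A^15 - 10*A^11 - 10*A^7 - 5*A^3 - A^-1
  A^7 * (9*d^4) = 9*A^15 + 36*A^11 + 54*A^7 + 36*A^3 + 9*A^-1
  A^5 * (33*d^3 + 3*d^5) = -3*A^15 - 48*A^11 - 129*A^7 - 129*A^3 - 48*A^-1 - 3*A^-5
  A^3 * (64*d^2 + 19*d^4 + d^6) = A^15 + 25*A^11 + 155*A^7 + 262*A^3 + 155*A^-1 + 25*A^-5 + A^-9
  A^1 * (68*d + 52*d^3 + 6*d^5) = -6*A^11 - 82*A^7 - 284*A^3 - 284*A^-1 - 82*A^-5 - 6*A^-9
  A^-1 * (33 + 75*d^2 + 18*d^4) = 18*A^7 + 147*A^3 + 291*A^-1 + 147*A^-5 + 18*A^-9
  A^-3 * (51*d + 32*d^3 + d^5) = -A^7 - 37*A^3 - 157*A^-1 - 157*A^-5 - 37*A^-9 - A^-13
  A^-5 * (32*d^2 + 4*d^4) = 4*A^3 + 48*A^-1 + 88*A^-5 + 48*A^-9 + 4*A^-13
  A^-7 * (9*d^3) = -9*A^-1 - 27*A^-5 - 27*A^-9 - 9*A^-13
  A^-9 * (d^4) = A^-1 + 4*A^-5 + 6*A^-9 + 4*A^-13 + A^-17
Summing the groups: <K> = -A^19 + 2*A^15 - 3*A^11 + 5*A^7 - 6*A^3 + 5*A^-1 - 5*A^-5 + 3*A^-9 - 2*A^-13 + A^-17
Normalise by the writhe: (-A^3)^(-w) = (-A^3)^(-1) = -A^-3, so f(A) = -A^-3 * <K> = A^16 - 2*A^12 + 3*A^8 - 5*A^4 + 6 - 5*A^-4 + 5*A^-8 - 3*A^-12 + 2*A^-16 - A^-20.
Substitute A = t^(-1/4), i.e. A^e → t^(-e/4): V(t) = -t^5 + 2*t^4 - 3*t^3 + 5*t^2 - 5*t + 6 - 5*t^-1 + 3*t^-2 - 2*t^-3 + t^-4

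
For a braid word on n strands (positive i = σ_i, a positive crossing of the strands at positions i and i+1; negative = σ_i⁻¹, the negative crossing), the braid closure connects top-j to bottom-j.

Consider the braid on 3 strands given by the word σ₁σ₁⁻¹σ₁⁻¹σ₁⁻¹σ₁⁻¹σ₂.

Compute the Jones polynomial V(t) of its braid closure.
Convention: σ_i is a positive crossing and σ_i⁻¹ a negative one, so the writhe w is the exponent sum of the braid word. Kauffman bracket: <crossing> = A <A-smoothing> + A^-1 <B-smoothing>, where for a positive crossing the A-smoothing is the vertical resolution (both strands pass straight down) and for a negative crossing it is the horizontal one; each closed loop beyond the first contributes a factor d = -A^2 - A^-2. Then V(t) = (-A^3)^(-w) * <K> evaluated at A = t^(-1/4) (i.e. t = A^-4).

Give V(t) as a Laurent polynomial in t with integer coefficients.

The presented braid s1 s1^-1 s1^-1 s1^-1 s1^-1 s2 on 3 strands reduces by inverse Markov moves (closure unchanged at each step):
  Destabilize: the word has the form β·s2 where s2 occurs only as the final letter (β ∈ B_2); drop it and the last strand → 2 strands.
  Deconjugate: the word is γ·β·γ⁻¹ with γ = s1 (prefix) and γ⁻¹ = s1^-1 (suffix); strip both.
Reduced to β = s1^-1 s1^-1 s1^-1 on 2 strands, 3 crossings.
Compute on β:
Braid: s1^-1 s1^-1 s1^-1 on 2 strands, 3 crossings.
Writhe w = (#positive) - (#negative) = 0 - 3 = -3.
State-sum expansion of <K>. There are 2^3 = 8 states.
For each crossing: s=0 is the vertical smoothing, s=1 horizontal. Crossing k contributes A^(sign_k * (1 - 2*s_k)); loop factor d = -A^2 - A^-2.
  state 000: A-exp=-3, loops=2, term = A^-3 * d^1
  state 001: A-exp=-1, loops=1, term = A^-1 * d^0
  state 010: A-exp=-1, loops=1, term = A^-1 * d^0
  state 011: A-exp=+1, loops=2, term = A^1 * d^1
  state 100: A-exp=-1, loops=1, term = A^-1 * d^0
  state 101: A-exp=+1, loops=2, term = A^1 * d^1
  state 110: A-exp=+1, loops=2, term = A^1 * d^1
  state 111: A-exp=+3, loops=3, term = A^3 * d^2
Collect the terms by A-exponent (count of states per loop number):
Powers of d = -A^2 - A^-2: d^2 = A^4 + 2 + A^-4.
  A^3 * (d^2) = A^7 + 2*A^3 + A^-1
  A^1 * (3*d) = -3*A^3 - 3*A^-1
  A^-1 * (3) = 3*A^-1
  A^-3 * (d) = -A^-1 - A^-5
Summing the groups: <K> = A^7 - A^3 - A^-5
Normalise by the writhe: (-A^3)^(-w) = (-A^3)^(3) = -A^9, so f(A) = -A^9 * <K> = -A^16 + A^12 + A^4.
Substitute A = t^(-1/4), i.e. A^e → t^(-e/4): V(t) = t^-1 + t^-3 - t^-4

Answer: t^-1 + t^-3 - t^-4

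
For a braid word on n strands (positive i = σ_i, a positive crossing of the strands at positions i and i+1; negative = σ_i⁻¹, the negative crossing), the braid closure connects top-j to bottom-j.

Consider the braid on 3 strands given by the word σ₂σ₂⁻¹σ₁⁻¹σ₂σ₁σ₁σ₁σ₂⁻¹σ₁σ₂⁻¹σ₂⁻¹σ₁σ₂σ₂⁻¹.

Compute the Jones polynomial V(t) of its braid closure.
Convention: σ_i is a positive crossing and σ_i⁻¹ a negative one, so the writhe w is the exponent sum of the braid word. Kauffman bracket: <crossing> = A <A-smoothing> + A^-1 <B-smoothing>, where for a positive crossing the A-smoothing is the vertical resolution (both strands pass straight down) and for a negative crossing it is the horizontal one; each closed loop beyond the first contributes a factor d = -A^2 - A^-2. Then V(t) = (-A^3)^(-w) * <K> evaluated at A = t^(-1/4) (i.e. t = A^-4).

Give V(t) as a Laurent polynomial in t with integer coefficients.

t^5 - 2*t^4 + 2*t^3 - 2*t^2 + 2*t - 1 + t^-1

Derivation:
The presented braid s2 s2^-1 s1^-1 s2 s1 s1 s1 s2^-1 s1 s2^-1 s2^-1 s1 s2 s2^-1 on 3 strands reduces by inverse Markov moves (closure unchanged at each step):
  Deconjugate: the word is γ·β·γ⁻¹ with γ = s2 s2^-1 (prefix) and γ⁻¹ = s2 s2^-1 (suffix); strip both.
  Deconjugate: the word is γ·β·γ⁻¹ with γ = s1^-1 s2 (prefix) and γ⁻¹ = s2^-1 s1 (suffix); strip both.
Reduced to β = s1 s1 s1 s2^-1 s1 s2^-1 on 3 strands, 6 crossings.
Compute on β:
Braid: s1 s1 s1 s2^-1 s1 s2^-1 on 3 strands, 6 crossings.
Writhe w = (#positive) - (#negative) = 4 - 2 = 2.
State-sum expansion of <K>. There are 2^6 = 64 states.
Each crossing splits two ways (0=vertical, 1=horizontal). The state's weight is A^(#A-smoothings - #B-smoothings) * d^(loops - 1).
Tabulate the states by total A-exponent and number of loops L (A-exp: L × count):
  A^6: L=3 ×1
  A^4: L=2 ×6
  A^2: L=1 ×11, L=3 ×4
  A^0: L=2 ×19, L=4 ×1
  A^-2: L=3 ×15
  A^-4: L=4 ×6
  A^-6: L=5 ×1
Each group contributes A^e * Σ count * d^(L-1):
Powers of d = -A^2 - A^-2: d^2 = A^4 + 2 + A^-4; d^3 = -A^6 - 3*A^2 - 3*A^-2 - A^-6; d^4 = A^8 + 4*A^4 + 6 + 4*A^-4 + A^-8.
  A^6 * (d^2) = A^10 + 2*A^6 + A^2
  A^4 * (6*d) = -6*A^6 - 6*A^2
  A^2 * (11 + 4*d^2) = 4*A^6 + 19*A^2 + 4*A^-2
  A^0 * (19*d + d^3) = -A^6 - 22*A^2 - 22*A^-2 - A^-6
  A^-2 * (15*d^2) = 15*A^2 + 30*A^-2 + 15*A^-6
  A^-4 * (6*d^3) = -6*A^2 - 18*A^-2 - 18*A^-6 - 6*A^-10
  A^-6 * (d^4) = A^2 + 4*A^-2 + 6*A^-6 + 4*A^-10 + A^-14
Summing the groups: <K> = A^10 - A^6 + 2*A^2 - 2*A^-2 + 2*A^-6 - 2*A^-10 + A^-14
Normalise by the writhe: (-A^3)^(-w) = (-A^3)^(-2) = A^-6, so f(A) = A^-6 * <K> = A^4 - 1 + 2*A^-4 - 2*A^-8 + 2*A^-12 - 2*A^-16 + A^-20.
Substitute A = t^(-1/4), i.e. A^e → t^(-e/4): V(t) = t^5 - 2*t^4 + 2*t^3 - 2*t^2 + 2*t - 1 + t^-1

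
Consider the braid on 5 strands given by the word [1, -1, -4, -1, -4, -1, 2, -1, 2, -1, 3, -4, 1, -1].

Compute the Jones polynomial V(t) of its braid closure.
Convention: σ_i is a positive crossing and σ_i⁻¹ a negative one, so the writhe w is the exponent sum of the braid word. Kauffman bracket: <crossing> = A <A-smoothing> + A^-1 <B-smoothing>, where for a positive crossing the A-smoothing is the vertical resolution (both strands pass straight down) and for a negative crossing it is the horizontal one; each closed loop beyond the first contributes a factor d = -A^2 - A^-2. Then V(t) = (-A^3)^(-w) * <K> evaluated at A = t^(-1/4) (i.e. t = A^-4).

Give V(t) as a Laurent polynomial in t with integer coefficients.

The presented braid s1 s1^-1 s4^-1 s1^-1 s4^-1 s1^-1 s2 s1^-1 s2 s1^-1 s3 s4^-1 s1 s1^-1 on 5 strands reduces by inverse Markov moves (closure unchanged at each step):
  Deconjugate: the word is γ·β·γ⁻¹ with γ = s1 s1^-1 (prefix) and γ⁻¹ = s1 s1^-1 (suffix); strip both.
Reduced to β = s4^-1 s1^-1 s4^-1 s1^-1 s2 s1^-1 s2 s1^-1 s3 s4^-1 on 5 strands, 10 crossings.
Compute on β:
Braid: s4^-1 s1^-1 s4^-1 s1^-1 s2 s1^-1 s2 s1^-1 s3 s4^-1 on 5 strands, 10 crossings.
Writhe w = (#positive) - (#negative) = 3 - 7 = -4.
State-sum expansion of <K>. There are 2^10 = 1024 states.
For each crossing: s=0 is the vertical smoothing, s=1 horizontal. Crossing k contributes A^(sign_k * (1 - 2*s_k)); loop factor d = -A^2 - A^-2.
Tabulate the states by total A-exponent and number of loops L (A-exp: L × count):
  A^10: L=8 ×1
  A^8: L=7 ×10
  A^6: L=6 ×45
  A^4: L=5 ×118, L=7 ×2
  A^2: L=4 ×195, L=6 ×15
  A^0: L=3 ×203, L=5 ×49
  A^-2: L=2 ×123, L=4 ×85, L=6 ×2
  A^-4: L=1 ×33, L=3 ×78, L=5 ×9
  A^-6: L=2 ×29, L=4 ×16
  A^-8: L=3 ×9, L=5 ×1
  A^-10: L=4 ×1
Each group contributes A^e * Σ count * d^(L-1):
Powers of d = -A^2 - A^-2: d^2 = A^4 + 2 + A^-4; d^3 = -A^6 - 3*A^2 - 3*A^-2 - A^-6; d^4 = A^8 + 4*A^4 + 6 + 4*A^-4 + A^-8; d^5 = -A^10 - 5*A^6 - 10*A^2 - 10*A^-2 - 5*A^-6 - A^-10; d^6 = A^12 + 6*A^8 + 15*A^4 + 20 + 15*A^-4 + 6*A^-8 + A^-12; d^7 = -A^14 - 7*A^10 - 21*A^6 - 35*A^2 - 35*A^-2 - 21*A^-6 - 7*A^-10 - A^-14.
  A^10 * (d^7) = -A^24 - 7*A^20 - 21*A^16 - 35*A^12 - 35*A^8 - 21*A^4 - 7 - A^-4
  A^8 * (10*d^6) = 10*A^20 + 60*A^16 + 150*A^12 + 200*A^8 + 150*A^4 + 60 + 10*A^-4
  A^6 * (45*d^5) = -45*A^16 - 225*A^12 - 450*A^8 - 450*A^4 - 225 - 45*A^-4
  A^4 * (118*d^4 + 2*d^6) = 2*A^16 + 130*A^12 + 502*A^8 + 748*A^4 + 502 + 130*A^-4 + 2*A^-8
  A^2 * (195*d^3 + 15*d^5) = -15*A^12 - 270*A^8 - 735*A^4 - 735 - 270*A^-4 - 15*A^-8
  A^0 * (203*d^2 + 49*d^4) = 49*A^8 + 399*A^4 + 700 + 399*A^-4 + 49*A^-8
  A^-2 * (123*d + 85*d^3 + 2*d^5) = -2*A^8 - 95*A^4 - 398 - 398*A^-4 - 95*A^-8 - 2*A^-12
  A^-4 * (33 + 78*d^2 + 9*d^4) = 9*A^4 + 114 + 243*A^-4 + 114*A^-8 + 9*A^-12
  A^-6 * (29*d + 16*d^3) = -16 - 77*A^-4 - 77*A^-8 - 16*A^-12
  A^-8 * (9*d^2 + d^4) = 1 + 13*A^-4 + 24*A^-8 + 13*A^-12 + A^-16
  A^-10 * (d^3) = -A^-4 - 3*A^-8 - 3*A^-12 - A^-16
Summing the groups: <K> = -A^24 + 3*A^20 - 4*A^16 + 5*A^12 - 6*A^8 + 5*A^4 - 4 + 3*A^-4 - A^-8 + A^-12
Normalise by the writhe: (-A^3)^(-w) = (-A^3)^(4) = A^12, so f(A) = A^12 * <K> = -A^36 + 3*A^32 - 4*A^28 + 5*A^24 - 6*A^20 + 5*A^16 - 4*A^12 + 3*A^8 - A^4 + 1.
Substitute A = t^(-1/4), i.e. A^e → t^(-e/4): V(t) = 1 - t^-1 + 3*t^-2 - 4*t^-3 + 5*t^-4 - 6*t^-5 + 5*t^-6 - 4*t^-7 + 3*t^-8 - t^-9

Answer: 1 - t^-1 + 3*t^-2 - 4*t^-3 + 5*t^-4 - 6*t^-5 + 5*t^-6 - 4*t^-7 + 3*t^-8 - t^-9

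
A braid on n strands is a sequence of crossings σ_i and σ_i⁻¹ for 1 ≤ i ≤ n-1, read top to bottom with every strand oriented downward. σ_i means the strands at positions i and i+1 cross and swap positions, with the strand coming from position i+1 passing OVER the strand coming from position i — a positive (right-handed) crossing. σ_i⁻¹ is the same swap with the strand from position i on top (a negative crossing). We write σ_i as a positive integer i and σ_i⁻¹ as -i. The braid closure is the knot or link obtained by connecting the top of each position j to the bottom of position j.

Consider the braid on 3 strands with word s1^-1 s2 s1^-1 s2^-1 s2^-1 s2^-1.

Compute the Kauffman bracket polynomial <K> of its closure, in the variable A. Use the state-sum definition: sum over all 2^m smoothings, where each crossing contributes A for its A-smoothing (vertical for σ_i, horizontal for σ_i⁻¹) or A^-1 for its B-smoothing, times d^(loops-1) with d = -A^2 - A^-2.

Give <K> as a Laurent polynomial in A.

-A^12 + A^8 - A^4 + 2 - A^-4 + A^-8

Derivation:
Braid: s1^-1 s2 s1^-1 s2^-1 s2^-1 s2^-1 on 3 strands, 6 crossings.
Writhe w = (#positive) - (#negative) = 1 - 5 = -4.
State-sum expansion of <K>. There are 2^6 = 64 states.
Smooth each crossing (0=||, 1=⌣⌢); contribution A^(Σ sign_k(1-2s_k)) * d^(L-1).
Tabulate the states by total A-exponent and number of loops L (A-exp: L × count):
  A^6: L=4 ×1
  A^4: L=3 ×6
  A^2: L=2 ×12, L=4 ×3
  A^0: L=1 ×9, L=3 ×10, L=5 ×1
  A^-2: L=2 ×12, L=4 ×3
  A^-4: L=1 ×2, L=3 ×4
  A^-6: L=2 ×1
Each group contributes A^e * Σ count * d^(L-1):
Powers of d = -A^2 - A^-2: d^2 = A^4 + 2 + A^-4; d^3 = -A^6 - 3*A^2 - 3*A^-2 - A^-6; d^4 = A^8 + 4*A^4 + 6 + 4*A^-4 + A^-8.
  A^6 * (d^3) = -A^12 - 3*A^8 - 3*A^4 - 1
  A^4 * (6*d^2) = 6*A^8 + 12*A^4 + 6
  A^2 * (12*d + 3*d^3) = -3*A^8 - 21*A^4 - 21 - 3*A^-4
  A^0 * (9 + 10*d^2 + d^4) = A^8 + 14*A^4 + 35 + 14*A^-4 + A^-8
  A^-2 * (12*d + 3*d^3) = -3*A^4 - 21 - 21*A^-4 - 3*A^-8
  A^-4 * (2 + 4*d^2) = 4 + 10*A^-4 + 4*A^-8
  A^-6 * (d) = -A^-4 - A^-8
Summing the groups: <K> = -A^12 + A^8 - A^4 + 2 - A^-4 + A^-8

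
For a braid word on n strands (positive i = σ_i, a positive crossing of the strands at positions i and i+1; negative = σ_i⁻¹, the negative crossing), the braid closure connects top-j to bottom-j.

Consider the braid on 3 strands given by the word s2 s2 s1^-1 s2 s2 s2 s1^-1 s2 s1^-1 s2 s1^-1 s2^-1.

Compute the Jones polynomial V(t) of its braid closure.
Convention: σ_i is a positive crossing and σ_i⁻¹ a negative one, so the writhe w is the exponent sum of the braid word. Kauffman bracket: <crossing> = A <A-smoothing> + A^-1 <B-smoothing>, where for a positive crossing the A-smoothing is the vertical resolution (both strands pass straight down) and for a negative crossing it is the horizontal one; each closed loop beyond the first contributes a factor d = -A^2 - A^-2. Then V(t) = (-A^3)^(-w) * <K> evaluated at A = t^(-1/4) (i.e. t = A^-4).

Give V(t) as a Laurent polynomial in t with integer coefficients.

t^7 - 4*t^6 + 7*t^5 - 11*t^4 + 14*t^3 - 14*t^2 + 14*t - 10 + 7*t^-1 - 4*t^-2 + t^-3

Derivation:
The presented braid s2 s2 s1^-1 s2 s2 s2 s1^-1 s2 s1^-1 s2 s1^-1 s2^-1 on 3 strands reduces by inverse Markov moves (closure unchanged at each step):
  Deconjugate: the word is γ·β·γ⁻¹ with γ = s2 (prefix) and γ⁻¹ = s2^-1 (suffix); strip both.
Reduced to β = s2 s1^-1 s2 s2 s2 s1^-1 s2 s1^-1 s2 s1^-1 on 3 strands, 10 crossings.
Compute on β:
Braid: s2 s1^-1 s2 s2 s2 s1^-1 s2 s1^-1 s2 s1^-1 on 3 strands, 10 crossings.
Writhe w = (#positive) - (#negative) = 6 - 4 = 2.
State-sum expansion of <K>. There are 2^10 = 1024 states.
Smooth each crossing (0=||, 1=⌣⌢); contribution A^(Σ sign_k(1-2s_k)) * d^(L-1).
Tabulate the states by total A-exponent and number of loops L (A-exp: L × count):
  A^10: L=5 ×1
  A^8: L=4 ×10
  A^6: L=3 ×42, L=5 ×3
  A^4: L=2 ×90, L=4 ×29, L=6 ×1
  A^2: L=1 ×87, L=3 ×110, L=5 ×13
  A^0: L=2 ×179, L=4 ×71, L=6 ×2
  A^-2: L=3 ×187, L=5 ×23
  A^-4: L=4 ×117, L=6 ×3
  A^-6: L=5 ×45
  A^-8: L=6 ×10
  A^-10: L=7 ×1
Each group contributes A^e * Σ count * d^(L-1):
Powers of d = -A^2 - A^-2: d^2 = A^4 + 2 + A^-4; d^3 = -A^6 - 3*A^2 - 3*A^-2 - A^-6; d^4 = A^8 + 4*A^4 + 6 + 4*A^-4 + A^-8; d^5 = -A^10 - 5*A^6 - 10*A^2 - 10*A^-2 - 5*A^-6 - A^-10; d^6 = A^12 + 6*A^8 + 15*A^4 + 20 + 15*A^-4 + 6*A^-8 + A^-12.
  A^10 * (d^4) = A^18 + 4*A^14 + 6*A^10 + 4*A^6 + A^2
  A^8 * (10*d^3) = -10*A^14 - 30*A^10 - 30*A^6 - 10*A^2
  A^6 * (42*d^2 + 3*d^4) = 3*A^14 + 54*A^10 + 102*A^6 + 54*A^2 + 3*A^-2
  A^4 * (90*d + 29*d^3 + d^5) = -A^14 - 34*A^10 - 187*A^6 - 187*A^2 - 34*A^-2 - A^-6
  A^2 * (87 + 110*d^2 + 13*d^4) = 13*A^10 + 162*A^6 + 385*A^2 + 162*A^-2 + 13*A^-6
  A^0 * (179*d + 71*d^3 + 2*d^5) = -2*A^10 - 81*A^6 - 412*A^2 - 412*A^-2 - 81*A^-6 - 2*A^-10
  A^-2 * (187*d^2 + 23*d^4) = 23*A^6 + 279*A^2 + 512*A^-2 + 279*A^-6 + 23*A^-10
  A^-4 * (117*d^3 + 3*d^5) = -3*A^6 - 132*A^2 - 381*A^-2 - 381*A^-6 - 132*A^-10 - 3*A^-14
  A^-6 * (45*d^4) = 45*A^2 + 180*A^-2 + 270*A^-6 + 180*A^-10 + 45*A^-14
  A^-8 * (10*d^5) = -10*A^2 - 50*A^-2 - 100*A^-6 - 100*A^-10 - 50*A^-14 - 10*A^-18
  A^-10 * (d^6) = A^2 + 6*A^-2 + 15*A^-6 + 20*A^-10 + 15*A^-14 + 6*A^-18 + A^-22
Summing the groups: <K> = A^18 - 4*A^14 + 7*A^10 - 10*A^6 + 14*A^2 - 14*A^-2 + 14*A^-6 - 11*A^-10 + 7*A^-14 - 4*A^-18 + A^-22
Normalise by the writhe: (-A^3)^(-w) = (-A^3)^(-2) = A^-6, so f(A) = A^-6 * <K> = A^12 - 4*A^8 + 7*A^4 - 10 + 14*A^-4 - 14*A^-8 + 14*A^-12 - 11*A^-16 + 7*A^-20 - 4*A^-24 + A^-28.
Substitute A = t^(-1/4), i.e. A^e → t^(-e/4): V(t) = t^7 - 4*t^6 + 7*t^5 - 11*t^4 + 14*t^3 - 14*t^2 + 14*t - 10 + 7*t^-1 - 4*t^-2 + t^-3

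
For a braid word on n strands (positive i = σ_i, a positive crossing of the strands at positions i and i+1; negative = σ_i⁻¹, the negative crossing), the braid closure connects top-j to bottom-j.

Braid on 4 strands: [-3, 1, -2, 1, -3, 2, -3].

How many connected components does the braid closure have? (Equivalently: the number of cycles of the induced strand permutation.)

1

Derivation:
Track the strand permutation on 4 strands, starting from identity.
  step 1: s3^-1 swaps positions 3,4 -> [1 2 4 3]
  step 2: s1 swaps positions 1,2 -> [2 1 4 3]
  step 3: s2^-1 swaps positions 2,3 -> [2 4 1 3]
  step 4: s1 swaps positions 1,2 -> [4 2 1 3]
  step 5: s3^-1 swaps positions 3,4 -> [4 2 3 1]
  step 6: s2 swaps positions 2,3 -> [4 3 2 1]
  step 7: s3^-1 swaps positions 3,4 -> [4 3 1 2]
Final permutation (position -> original strand): [4 3 1 2]
Closure components = cycle count of this permutation = 1.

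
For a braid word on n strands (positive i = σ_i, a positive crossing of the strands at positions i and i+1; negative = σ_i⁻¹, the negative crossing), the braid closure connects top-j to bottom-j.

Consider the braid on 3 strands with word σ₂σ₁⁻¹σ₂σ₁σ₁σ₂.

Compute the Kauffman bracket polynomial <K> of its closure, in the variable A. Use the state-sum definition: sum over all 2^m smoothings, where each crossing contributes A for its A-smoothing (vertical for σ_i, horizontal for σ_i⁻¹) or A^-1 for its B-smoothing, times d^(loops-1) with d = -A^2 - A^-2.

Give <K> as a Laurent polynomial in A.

A^8 - A^4 + 2 - A^-4 + A^-8 - A^-12

Derivation:
Braid: s2 s1^-1 s2 s1 s1 s2 on 3 strands, 6 crossings.
Writhe w = (#positive) - (#negative) = 5 - 1 = 4.
Enumerate smoothing states for the bracket polynomial. There are 2^6 = 64 states.
For each crossing: s=0 is the vertical smoothing, s=1 horizontal. Crossing k contributes A^(sign_k * (1 - 2*s_k)); loop factor d = -A^2 - A^-2.
Tabulate the states by total A-exponent and number of loops L (A-exp: L × count):
  A^6: L=2 ×1
  A^4: L=1 ×3, L=3 ×3
  A^2: L=2 ×14, L=4 ×1
  A^0: L=1 ×10, L=3 ×10
  A^-2: L=2 ×13, L=4 ×2
  A^-4: L=3 ×6
  A^-6: L=4 ×1
Each group contributes A^e * Σ count * d^(L-1):
Powers of d = -A^2 - A^-2: d^2 = A^4 + 2 + A^-4; d^3 = -A^6 - 3*A^2 - 3*A^-2 - A^-6.
  A^6 * (d) = -A^8 - A^4
  A^4 * (3 + 3*d^2) = 3*A^8 + 9*A^4 + 3
  A^2 * (14*d + d^3) = -A^8 - 17*A^4 - 17 - A^-4
  A^0 * (10 + 10*d^2) = 10*A^4 + 30 + 10*A^-4
  A^-2 * (13*d + 2*d^3) = -2*A^4 - 19 - 19*A^-4 - 2*A^-8
  A^-4 * (6*d^2) = 6 + 12*A^-4 + 6*A^-8
  A^-6 * (d^3) = -1 - 3*A^-4 - 3*A^-8 - A^-12
Summing the groups: <K> = A^8 - A^4 + 2 - A^-4 + A^-8 - A^-12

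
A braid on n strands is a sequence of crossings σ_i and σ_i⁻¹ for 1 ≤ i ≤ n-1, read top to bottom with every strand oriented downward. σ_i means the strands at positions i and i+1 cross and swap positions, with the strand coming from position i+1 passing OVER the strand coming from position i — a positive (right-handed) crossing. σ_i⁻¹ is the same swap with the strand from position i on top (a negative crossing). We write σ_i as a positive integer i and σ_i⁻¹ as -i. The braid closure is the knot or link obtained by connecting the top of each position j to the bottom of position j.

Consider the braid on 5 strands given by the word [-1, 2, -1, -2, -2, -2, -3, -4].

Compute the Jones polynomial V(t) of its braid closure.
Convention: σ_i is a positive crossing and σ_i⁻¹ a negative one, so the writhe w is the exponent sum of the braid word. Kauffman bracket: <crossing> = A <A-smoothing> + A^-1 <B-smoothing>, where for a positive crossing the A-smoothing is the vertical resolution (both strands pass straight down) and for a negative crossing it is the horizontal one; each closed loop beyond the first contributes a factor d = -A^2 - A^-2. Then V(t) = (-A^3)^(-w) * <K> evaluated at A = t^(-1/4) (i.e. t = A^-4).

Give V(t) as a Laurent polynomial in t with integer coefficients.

The presented braid s1^-1 s2 s1^-1 s2^-1 s2^-1 s2^-1 s3^-1 s4^-1 on 5 strands reduces by inverse Markov moves (closure unchanged at each step):
  Destabilize: the word has the form β·s4^-1 where s4^-1 occurs only as the final letter (β ∈ B_4); drop it and the last strand → 4 strands.
  Destabilize: the word has the form β·s3^-1 where s3^-1 occurs only as the final letter (β ∈ B_3); drop it and the last strand → 3 strands.
Reduced to β = s1^-1 s2 s1^-1 s2^-1 s2^-1 s2^-1 on 3 strands, 6 crossings.
Compute on β:
Braid: s1^-1 s2 s1^-1 s2^-1 s2^-1 s2^-1 on 3 strands, 6 crossings.
Writhe w = (#positive) - (#negative) = 1 - 5 = -4.
Enumerate smoothing states for the bracket polynomial. There are 2^6 = 64 states.
For each crossing: s=0 is the vertical smoothing, s=1 horizontal. Crossing k contributes A^(sign_k * (1 - 2*s_k)); loop factor d = -A^2 - A^-2.
Tabulate the states by total A-exponent and number of loops L (A-exp: L × count):
  A^6: L=4 ×1
  A^4: L=3 ×6
  A^2: L=2 ×12, L=4 ×3
  A^0: L=1 ×9, L=3 ×10, L=5 ×1
  A^-2: L=2 ×12, L=4 ×3
  A^-4: L=1 ×2, L=3 ×4
  A^-6: L=2 ×1
Each group contributes A^e * Σ count * d^(L-1):
Powers of d = -A^2 - A^-2: d^2 = A^4 + 2 + A^-4; d^3 = -A^6 - 3*A^2 - 3*A^-2 - A^-6; d^4 = A^8 + 4*A^4 + 6 + 4*A^-4 + A^-8.
  A^6 * (d^3) = -A^12 - 3*A^8 - 3*A^4 - 1
  A^4 * (6*d^2) = 6*A^8 + 12*A^4 + 6
  A^2 * (12*d + 3*d^3) = -3*A^8 - 21*A^4 - 21 - 3*A^-4
  A^0 * (9 + 10*d^2 + d^4) = A^8 + 14*A^4 + 35 + 14*A^-4 + A^-8
  A^-2 * (12*d + 3*d^3) = -3*A^4 - 21 - 21*A^-4 - 3*A^-8
  A^-4 * (2 + 4*d^2) = 4 + 10*A^-4 + 4*A^-8
  A^-6 * (d) = -A^-4 - A^-8
Summing the groups: <K> = -A^12 + A^8 - A^4 + 2 - A^-4 + A^-8
Normalise by the writhe: (-A^3)^(-w) = (-A^3)^(4) = A^12, so f(A) = A^12 * <K> = -A^24 + A^20 - A^16 + 2*A^12 - A^8 + A^4.
Substitute A = t^(-1/4), i.e. A^e → t^(-e/4): V(t) = t^-1 - t^-2 + 2*t^-3 - t^-4 + t^-5 - t^-6

Answer: t^-1 - t^-2 + 2*t^-3 - t^-4 + t^-5 - t^-6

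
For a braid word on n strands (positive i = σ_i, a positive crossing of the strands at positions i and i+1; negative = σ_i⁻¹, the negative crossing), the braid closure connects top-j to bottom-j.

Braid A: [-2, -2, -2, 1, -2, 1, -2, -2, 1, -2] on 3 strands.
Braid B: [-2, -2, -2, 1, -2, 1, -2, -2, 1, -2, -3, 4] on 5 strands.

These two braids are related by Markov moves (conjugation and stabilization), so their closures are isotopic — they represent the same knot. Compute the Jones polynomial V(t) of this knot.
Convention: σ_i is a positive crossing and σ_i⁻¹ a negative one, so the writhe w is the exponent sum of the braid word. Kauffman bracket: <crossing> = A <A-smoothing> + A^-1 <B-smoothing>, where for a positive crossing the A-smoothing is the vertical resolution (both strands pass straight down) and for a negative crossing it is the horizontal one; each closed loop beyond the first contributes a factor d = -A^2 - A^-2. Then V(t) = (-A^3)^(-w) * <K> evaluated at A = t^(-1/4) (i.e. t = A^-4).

Markov-equivalent braids have isotopic closures, hence identical knot invariants. Strip the Markov moves from each word to reach a common short braid β, then compute V(t) once on β.
Braid A: s2^-1 s2^-1 s2^-1 s1 s2^-1 s1 s2^-1 s2^-1 s1 s2^-1 on 3 strands has no conjugating prefix/suffix or stabilization to strip; take β = s2^-1 s2^-1 s2^-1 s1 s2^-1 s1 s2^-1 s2^-1 s1 s2^-1.
Braid B: s2^-1 s2^-1 s2^-1 s1 s2^-1 s1 s2^-1 s2^-1 s1 s2^-1 s3^-1 s4 on 5 strands reduces by inverse Markov moves (closure unchanged at each step):
  Destabilize: the word has the form β·s4 where s4 occurs only as the final letter (β ∈ B_4); drop it and the last strand → 4 strands.
  Destabilize: the word has the form β·s3^-1 where s3^-1 occurs only as the final letter (β ∈ B_3); drop it and the last strand → 3 strands.
Reduced to β = s2^-1 s2^-1 s2^-1 s1 s2^-1 s1 s2^-1 s2^-1 s1 s2^-1 on 3 strands, 10 crossings.
Both give the same β = s2^-1 s2^-1 s2^-1 s1 s2^-1 s1 s2^-1 s2^-1 s1 s2^-1 on 3 strands, so one state sum suffices:
Braid: s2^-1 s2^-1 s2^-1 s1 s2^-1 s1 s2^-1 s2^-1 s1 s2^-1 on 3 strands, 10 crossings.
Writhe w = (#positive) - (#negative) = 3 - 7 = -4.
Enumerate smoothing states for the bracket polynomial. There are 2^10 = 1024 states.
Smooth each crossing (0=||, 1=⌣⌢); contribution A^(Σ sign_k(1-2s_k)) * d^(L-1).
Tabulate the states by total A-exponent and number of loops L (A-exp: L × count):
  A^10: L=8 ×1
  A^8: L=7 ×10
  A^6: L=6 ×45
  A^4: L=5 ×119, L=7 ×1
  A^2: L=4 ×202, L=6 ×8
  A^0: L=3 ×224, L=5 ×28
  A^-2: L=2 ×156, L=4 ×53, L=6 ×1
  A^-4: L=1 ×57, L=3 ×59, L=5 ×4
  A^-6: L=2 ×38, L=4 ×7
  A^-8: L=3 ×10
  A^-10: L=4 ×1
Each group contributes A^e * Σ count * d^(L-1):
Powers of d = -A^2 - A^-2: d^2 = A^4 + 2 + A^-4; d^3 = -A^6 - 3*A^2 - 3*A^-2 - A^-6; d^4 = A^8 + 4*A^4 + 6 + 4*A^-4 + A^-8; d^5 = -A^10 - 5*A^6 - 10*A^2 - 10*A^-2 - 5*A^-6 - A^-10; d^6 = A^12 + 6*A^8 + 15*A^4 + 20 + 15*A^-4 + 6*A^-8 + A^-12; d^7 = -A^14 - 7*A^10 - 21*A^6 - 35*A^2 - 35*A^-2 - 21*A^-6 - 7*A^-10 - A^-14.
  A^10 * (d^7) = -A^24 - 7*A^20 - 21*A^16 - 35*A^12 - 35*A^8 - 21*A^4 - 7 - A^-4
  A^8 * (10*d^6) = 10*A^20 + 60*A^16 + 150*A^12 + 200*A^8 + 150*A^4 + 60 + 10*A^-4
  A^6 * (45*d^5) = -45*A^16 - 225*A^12 - 450*A^8 - 450*A^4 - 225 - 45*A^-4
  A^4 * (119*d^4 + d^6) = A^16 + 125*A^12 + 491*A^8 + 734*A^4 + 491 + 125*A^-4 + A^-8
  A^2 * (202*d^3 + 8*d^5) = -8*A^12 - 242*A^8 - 686*A^4 - 686 - 242*A^-4 - 8*A^-8
  A^0 * (224*d^2 + 28*d^4) = 28*A^8 + 336*A^4 + 616 + 336*A^-4 + 28*A^-8
  A^-2 * (156*d + 53*d^3 + d^5) = -A^8 - 58*A^4 - 325 - 325*A^-4 - 58*A^-8 - A^-12
  A^-4 * (57 + 59*d^2 + 4*d^4) = 4*A^4 + 75 + 199*A^-4 + 75*A^-8 + 4*A^-12
  A^-6 * (38*d + 7*d^3) = -7 - 59*A^-4 - 59*A^-8 - 7*A^-12
  A^-8 * (10*d^2) = 10*A^-4 + 20*A^-8 + 10*A^-12
  A^-10 * (d^3) = -A^-4 - 3*A^-8 - 3*A^-12 - A^-16
Summing the groups: <K> = -A^24 + 3*A^20 - 5*A^16 + 7*A^12 - 9*A^8 + 9*A^4 - 8 + 7*A^-4 - 4*A^-8 + 3*A^-12 - A^-16
Normalise by the writhe: (-A^3)^(-w) = (-A^3)^(4) = A^12, so f(A) = A^12 * <K> = -A^36 + 3*A^32 - 5*A^28 + 7*A^24 - 9*A^20 + 9*A^16 - 8*A^12 + 7*A^8 - 4*A^4 + 3 - A^-4.
Substitute A = t^(-1/4), i.e. A^e → t^(-e/4): V(t) = -t + 3 - 4*t^-1 + 7*t^-2 - 8*t^-3 + 9*t^-4 - 9*t^-5 + 7*t^-6 - 5*t^-7 + 3*t^-8 - t^-9

Answer: -t + 3 - 4*t^-1 + 7*t^-2 - 8*t^-3 + 9*t^-4 - 9*t^-5 + 7*t^-6 - 5*t^-7 + 3*t^-8 - t^-9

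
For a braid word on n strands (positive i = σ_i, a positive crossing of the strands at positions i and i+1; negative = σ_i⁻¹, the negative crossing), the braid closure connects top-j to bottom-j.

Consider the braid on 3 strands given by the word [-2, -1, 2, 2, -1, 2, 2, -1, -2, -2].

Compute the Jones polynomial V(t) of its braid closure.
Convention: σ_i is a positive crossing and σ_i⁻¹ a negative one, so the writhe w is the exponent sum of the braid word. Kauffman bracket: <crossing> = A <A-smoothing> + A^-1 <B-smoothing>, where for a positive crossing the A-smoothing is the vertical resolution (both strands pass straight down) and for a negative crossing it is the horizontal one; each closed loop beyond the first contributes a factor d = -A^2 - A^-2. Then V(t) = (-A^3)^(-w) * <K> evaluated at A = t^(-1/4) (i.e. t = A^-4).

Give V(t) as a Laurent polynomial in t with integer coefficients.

t^2 - 2*t + 4 - 4*t^-1 + 4*t^-2 - 4*t^-3 + 3*t^-4 - 2*t^-5 + t^-6

Derivation:
Braid: s2^-1 s1^-1 s2 s2 s1^-1 s2 s2 s1^-1 s2^-1 s2^-1 on 3 strands, 10 crossings.
Writhe w = (#positive) - (#negative) = 4 - 6 = -2.
Computing the Kauffman bracket via state sum. There are 2^10 = 1024 states.
Smooth each crossing (0=||, 1=⌣⌢); contribution A^(Σ sign_k(1-2s_k)) * d^(L-1).
Tabulate the states by total A-exponent and number of loops L (A-exp: L × count):
  A^10: L=5 ×1
  A^8: L=4 ×10
  A^6: L=3 ×39, L=5 ×6
  A^4: L=2 ×66, L=4 ×52, L=6 ×2
  A^2: L=1 ×45, L=3 ×124, L=5 ×41
  A^0: L=2 ×118, L=4 ×113, L=6 ×21
  A^-2: L=1 ×20, L=3 ×120, L=5 ×63, L=7 ×7
  A^-4: L=2 ×30, L=4 ×68, L=6 ×21, L=8 ×1
  A^-6: L=3 ×20, L=5 ×22, L=7 ×3
  A^-8: L=4 ×7, L=6 ×3
  A^-10: L=5 ×1
Each group contributes A^e * Σ count * d^(L-1):
Powers of d = -A^2 - A^-2: d^2 = A^4 + 2 + A^-4; d^3 = -A^6 - 3*A^2 - 3*A^-2 - A^-6; d^4 = A^8 + 4*A^4 + 6 + 4*A^-4 + A^-8; d^5 = -A^10 - 5*A^6 - 10*A^2 - 10*A^-2 - 5*A^-6 - A^-10; d^6 = A^12 + 6*A^8 + 15*A^4 + 20 + 15*A^-4 + 6*A^-8 + A^-12; d^7 = -A^14 - 7*A^10 - 21*A^6 - 35*A^2 - 35*A^-2 - 21*A^-6 - 7*A^-10 - A^-14.
  A^10 * (d^4) = A^18 + 4*A^14 + 6*A^10 + 4*A^6 + A^2
  A^8 * (10*d^3) = -10*A^14 - 30*A^10 - 30*A^6 - 10*A^2
  A^6 * (39*d^2 + 6*d^4) = 6*A^14 + 63*A^10 + 114*A^6 + 63*A^2 + 6*A^-2
  A^4 * (66*d + 52*d^3 + 2*d^5) = -2*A^14 - 62*A^10 - 242*A^6 - 242*A^2 - 62*A^-2 - 2*A^-6
  A^2 * (45 + 124*d^2 + 41*d^4) = 41*A^10 + 288*A^6 + 539*A^2 + 288*A^-2 + 41*A^-6
  A^0 * (118*d + 113*d^3 + 21*d^5) = -21*A^10 - 218*A^6 - 667*A^2 - 667*A^-2 - 218*A^-6 - 21*A^-10
  A^-2 * (20 + 120*d^2 + 63*d^4 + 7*d^6) = 7*A^10 + 105*A^6 + 477*A^2 + 778*A^-2 + 477*A^-6 + 105*A^-10 + 7*A^-14
  A^-4 * (30*d + 68*d^3 + 21*d^5 + d^7) = -A^10 - 28*A^6 - 194*A^2 - 479*A^-2 - 479*A^-6 - 194*A^-10 - 28*A^-14 - A^-18
  A^-6 * (20*d^2 + 22*d^4 + 3*d^6) = 3*A^6 + 40*A^2 + 153*A^-2 + 232*A^-6 + 153*A^-10 + 40*A^-14 + 3*A^-18
  A^-8 * (7*d^3 + 3*d^5) = -3*A^2 - 22*A^-2 - 51*A^-6 - 51*A^-10 - 22*A^-14 - 3*A^-18
  A^-10 * (d^4) = A^-2 + 4*A^-6 + 6*A^-10 + 4*A^-14 + A^-18
Summing the groups: <K> = A^18 - 2*A^14 + 3*A^10 - 4*A^6 + 4*A^2 - 4*A^-2 + 4*A^-6 - 2*A^-10 + A^-14
Normalise by the writhe: (-A^3)^(-w) = (-A^3)^(2) = A^6, so f(A) = A^6 * <K> = A^24 - 2*A^20 + 3*A^16 - 4*A^12 + 4*A^8 - 4*A^4 + 4 - 2*A^-4 + A^-8.
Substitute A = t^(-1/4), i.e. A^e → t^(-e/4): V(t) = t^2 - 2*t + 4 - 4*t^-1 + 4*t^-2 - 4*t^-3 + 3*t^-4 - 2*t^-5 + t^-6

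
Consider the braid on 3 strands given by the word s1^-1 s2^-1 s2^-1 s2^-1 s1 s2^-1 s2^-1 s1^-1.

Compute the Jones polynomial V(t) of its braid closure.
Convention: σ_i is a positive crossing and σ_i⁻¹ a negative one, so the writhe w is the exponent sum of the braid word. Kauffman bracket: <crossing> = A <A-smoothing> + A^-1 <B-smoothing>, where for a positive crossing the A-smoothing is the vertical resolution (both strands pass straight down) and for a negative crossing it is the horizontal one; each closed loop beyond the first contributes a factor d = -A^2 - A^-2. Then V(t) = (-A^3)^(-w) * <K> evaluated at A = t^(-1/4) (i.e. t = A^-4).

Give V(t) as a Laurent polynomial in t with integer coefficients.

Braid: s1^-1 s2^-1 s2^-1 s2^-1 s1 s2^-1 s2^-1 s1^-1 on 3 strands, 8 crossings.
Writhe w = (#positive) - (#negative) = 1 - 7 = -6.
State-sum expansion of <K>. There are 2^8 = 256 states.
Smooth each crossing (0=||, 1=⌣⌢); contribution A^(Σ sign_k(1-2s_k)) * d^(L-1).
Tabulate the states by total A-exponent and number of loops L (A-exp: L × count):
  A^8: L=6 ×1
  A^6: L=5 ×8
  A^4: L=4 ×27, L=6 ×1
  A^2: L=3 ×49, L=5 ×7
  A^0: L=2 ×49, L=4 ×21
  A^-2: L=1 ×22, L=3 ×34
  A^-4: L=2 ×27, L=4 ×1
  A^-6: L=1 ×5, L=3 ×3
  A^-8: L=2 ×1
Each group contributes A^e * Σ count * d^(L-1):
Powers of d = -A^2 - A^-2: d^2 = A^4 + 2 + A^-4; d^3 = -A^6 - 3*A^2 - 3*A^-2 - A^-6; d^4 = A^8 + 4*A^4 + 6 + 4*A^-4 + A^-8; d^5 = -A^10 - 5*A^6 - 10*A^2 - 10*A^-2 - 5*A^-6 - A^-10.
  A^8 * (d^5) = -A^18 - 5*A^14 - 10*A^10 - 10*A^6 - 5*A^2 - A^-2
  A^6 * (8*d^4) = 8*A^14 + 32*A^10 + 48*A^6 + 32*A^2 + 8*A^-2
  A^4 * (27*d^3 + d^5) = -A^14 - 32*A^10 - 91*A^6 - 91*A^2 - 32*A^-2 - A^-6
  A^2 * (49*d^2 + 7*d^4) = 7*A^10 + 77*A^6 + 140*A^2 + 77*A^-2 + 7*A^-6
  A^0 * (49*d + 21*d^3) = -21*A^6 - 112*A^2 - 112*A^-2 - 21*A^-6
  A^-2 * (22 + 34*d^2) = 34*A^2 + 90*A^-2 + 34*A^-6
  A^-4 * (27*d + d^3) = -A^2 - 30*A^-2 - 30*A^-6 - A^-10
  A^-6 * (5 + 3*d^2) = 3*A^-2 + 11*A^-6 + 3*A^-10
  A^-8 * (d) = -A^-6 - A^-10
Summing the groups: <K> = -A^18 + 2*A^14 - 3*A^10 + 3*A^6 - 3*A^2 + 3*A^-2 - A^-6 + A^-10
Normalise by the writhe: (-A^3)^(-w) = (-A^3)^(6) = A^18, so f(A) = A^18 * <K> = -A^36 + 2*A^32 - 3*A^28 + 3*A^24 - 3*A^20 + 3*A^16 - A^12 + A^8.
Substitute A = t^(-1/4), i.e. A^e → t^(-e/4): V(t) = t^-2 - t^-3 + 3*t^-4 - 3*t^-5 + 3*t^-6 - 3*t^-7 + 2*t^-8 - t^-9

Answer: t^-2 - t^-3 + 3*t^-4 - 3*t^-5 + 3*t^-6 - 3*t^-7 + 2*t^-8 - t^-9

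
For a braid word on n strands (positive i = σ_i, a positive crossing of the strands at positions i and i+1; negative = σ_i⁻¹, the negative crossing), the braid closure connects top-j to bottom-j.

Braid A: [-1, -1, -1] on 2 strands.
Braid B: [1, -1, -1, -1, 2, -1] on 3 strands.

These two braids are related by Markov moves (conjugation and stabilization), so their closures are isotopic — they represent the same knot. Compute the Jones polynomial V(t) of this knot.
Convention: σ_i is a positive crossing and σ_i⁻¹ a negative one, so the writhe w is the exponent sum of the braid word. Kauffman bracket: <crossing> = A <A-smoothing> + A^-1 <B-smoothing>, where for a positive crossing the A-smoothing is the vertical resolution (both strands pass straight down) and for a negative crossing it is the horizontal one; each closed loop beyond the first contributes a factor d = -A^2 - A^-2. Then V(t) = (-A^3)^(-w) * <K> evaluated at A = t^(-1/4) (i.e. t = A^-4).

Markov-equivalent braids have isotopic closures, hence identical knot invariants. Strip the Markov moves from each word to reach a common short braid β, then compute V(t) once on β.
Braid A: s1^-1 s1^-1 s1^-1 on 2 strands has no conjugating prefix/suffix or stabilization to strip; take β = s1^-1 s1^-1 s1^-1.
Braid B: s1 s1^-1 s1^-1 s1^-1 s2 s1^-1 on 3 strands reduces by inverse Markov moves (closure unchanged at each step):
  Deconjugate: the word is γ·β·γ⁻¹ with γ = s1 (prefix) and γ⁻¹ = s1^-1 (suffix); strip both.
  Destabilize: the word has the form β·s2 where s2 occurs only as the final letter (β ∈ B_2); drop it and the last strand → 2 strands.
Reduced to β = s1^-1 s1^-1 s1^-1 on 2 strands, 3 crossings.
Both give the same β = s1^-1 s1^-1 s1^-1 on 2 strands, so one state sum suffices:
Braid: s1^-1 s1^-1 s1^-1 on 2 strands, 3 crossings.
Writhe w = (#positive) - (#negative) = 0 - 3 = -3.
Computing the Kauffman bracket via state sum. There are 2^3 = 8 states.
Smooth each crossing (0=||, 1=⌣⌢); contribution A^(Σ sign_k(1-2s_k)) * d^(L-1).
  state 000: A-exp=-3, loops=2, term = A^-3 * d^1
  state 001: A-exp=-1, loops=1, term = A^-1 * d^0
  state 010: A-exp=-1, loops=1, term = A^-1 * d^0
  state 011: A-exp=+1, loops=2, term = A^1 * d^1
  state 100: A-exp=-1, loops=1, term = A^-1 * d^0
  state 101: A-exp=+1, loops=2, term = A^1 * d^1
  state 110: A-exp=+1, loops=2, term = A^1 * d^1
  state 111: A-exp=+3, loops=3, term = A^3 * d^2
Collect the terms by A-exponent (count of states per loop number):
Powers of d = -A^2 - A^-2: d^2 = A^4 + 2 + A^-4.
  A^3 * (d^2) = A^7 + 2*A^3 + A^-1
  A^1 * (3*d) = -3*A^3 - 3*A^-1
  A^-1 * (3) = 3*A^-1
  A^-3 * (d) = -A^-1 - A^-5
Summing the groups: <K> = A^7 - A^3 - A^-5
Normalise by the writhe: (-A^3)^(-w) = (-A^3)^(3) = -A^9, so f(A) = -A^9 * <K> = -A^16 + A^12 + A^4.
Substitute A = t^(-1/4), i.e. A^e → t^(-e/4): V(t) = t^-1 + t^-3 - t^-4

Answer: t^-1 + t^-3 - t^-4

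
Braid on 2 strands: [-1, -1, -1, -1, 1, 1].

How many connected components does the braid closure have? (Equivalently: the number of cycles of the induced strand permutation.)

2

Derivation:
Track the strand permutation on 2 strands, starting from identity.
  step 1: s1^-1 swaps positions 1,2 -> [2 1]
  step 2: s1^-1 swaps positions 1,2 -> [1 2]
  step 3: s1^-1 swaps positions 1,2 -> [2 1]
  step 4: s1^-1 swaps positions 1,2 -> [1 2]
  step 5: s1 swaps positions 1,2 -> [2 1]
  step 6: s1 swaps positions 1,2 -> [1 2]
Final permutation (position -> original strand): [1 2]
Closure components = cycle count of this permutation = 2.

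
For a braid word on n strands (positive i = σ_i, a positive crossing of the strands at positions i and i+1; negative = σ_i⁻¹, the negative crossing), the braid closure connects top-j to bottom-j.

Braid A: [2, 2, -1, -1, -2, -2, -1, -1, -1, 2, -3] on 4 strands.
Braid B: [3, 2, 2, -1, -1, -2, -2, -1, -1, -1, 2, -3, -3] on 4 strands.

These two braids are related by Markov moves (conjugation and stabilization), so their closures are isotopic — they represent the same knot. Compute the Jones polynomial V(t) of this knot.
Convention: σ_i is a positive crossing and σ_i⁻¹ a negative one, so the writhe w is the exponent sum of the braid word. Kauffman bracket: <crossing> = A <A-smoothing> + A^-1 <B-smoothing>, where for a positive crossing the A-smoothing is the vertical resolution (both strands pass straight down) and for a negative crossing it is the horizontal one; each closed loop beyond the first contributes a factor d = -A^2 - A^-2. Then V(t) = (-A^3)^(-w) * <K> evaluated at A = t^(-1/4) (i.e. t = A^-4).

Markov-equivalent braids have isotopic closures, hence identical knot invariants. Strip the Markov moves from each word to reach a common short braid β, then compute V(t) once on β.
Braid A: s2 s2 s1^-1 s1^-1 s2^-1 s2^-1 s1^-1 s1^-1 s1^-1 s2 s3^-1 on 4 strands reduces by inverse Markov moves (closure unchanged at each step):
  Destabilize: the word has the form β·s3^-1 where s3^-1 occurs only as the final letter (β ∈ B_3); drop it and the last strand → 3 strands.
Reduced to β = s2 s2 s1^-1 s1^-1 s2^-1 s2^-1 s1^-1 s1^-1 s1^-1 s2 on 3 strands, 10 crossings.
Braid B: s3 s2 s2 s1^-1 s1^-1 s2^-1 s2^-1 s1^-1 s1^-1 s1^-1 s2 s3^-1 s3^-1 on 4 strands reduces by inverse Markov moves (closure unchanged at each step):
  Deconjugate: the word is γ·β·γ⁻¹ with γ = s3 (prefix) and γ⁻¹ = s3^-1 (suffix); strip both.
  Destabilize: the word has the form β·s3^-1 where s3^-1 occurs only as the final letter (β ∈ B_3); drop it and the last strand → 3 strands.
Reduced to β = s2 s2 s1^-1 s1^-1 s2^-1 s2^-1 s1^-1 s1^-1 s1^-1 s2 on 3 strands, 10 crossings.
Both give the same β = s2 s2 s1^-1 s1^-1 s2^-1 s2^-1 s1^-1 s1^-1 s1^-1 s2 on 3 strands, so one state sum suffices:
Braid: s2 s2 s1^-1 s1^-1 s2^-1 s2^-1 s1^-1 s1^-1 s1^-1 s2 on 3 strands, 10 crossings.
Writhe w = (#positive) - (#negative) = 3 - 7 = -4.
Computing the Kauffman bracket via state sum. There are 2^10 = 1024 states.
Smooth each crossing (0=||, 1=⌣⌢); contribution A^(Σ sign_k(1-2s_k)) * d^(L-1).
Tabulate the states by total A-exponent and number of loops L (A-exp: L × count):
  A^10: L=6 ×1
  A^8: L=5 ×10
  A^6: L=4 ×41, L=6 ×4
  A^4: L=3 ×87, L=5 ×32, L=7 ×1
  A^2: L=2 ×97, L=4 ×100, L=6 ×13
  A^0: L=1 ×46, L=3 ×152, L=5 ×52, L=7 ×2
  A^-2: L=2 ×103, L=4 ×96, L=6 ×11
  A^-4: L=1 ×15, L=3 ×79, L=5 ×26
  A^-6: L=2 ×18, L=4 ×26, L=6 ×1
  A^-8: L=3 ×8, L=5 ×2
  A^-10: L=4 ×1
Each group contributes A^e * Σ count * d^(L-1):
Powers of d = -A^2 - A^-2: d^2 = A^4 + 2 + A^-4; d^3 = -A^6 - 3*A^2 - 3*A^-2 - A^-6; d^4 = A^8 + 4*A^4 + 6 + 4*A^-4 + A^-8; d^5 = -A^10 - 5*A^6 - 10*A^2 - 10*A^-2 - 5*A^-6 - A^-10; d^6 = A^12 + 6*A^8 + 15*A^4 + 20 + 15*A^-4 + 6*A^-8 + A^-12.
  A^10 * (d^5) = -A^20 - 5*A^16 - 10*A^12 - 10*A^8 - 5*A^4 - 1
  A^8 * (10*d^4) = 10*A^16 + 40*A^12 + 60*A^8 + 40*A^4 + 10
  A^6 * (41*d^3 + 4*d^5) = -4*A^16 - 61*A^12 - 163*A^8 - 163*A^4 - 61 - 4*A^-4
  A^4 * (87*d^2 + 32*d^4 + d^6) = A^16 + 38*A^12 + 230*A^8 + 386*A^4 + 230 + 38*A^-4 + A^-8
  A^2 * (97*d + 100*d^3 + 13*d^5) = -13*A^12 - 165*A^8 - 527*A^4 - 527 - 165*A^-4 - 13*A^-8
  A^0 * (46 + 152*d^2 + 52*d^4 + 2*d^6) = 2*A^12 + 64*A^8 + 390*A^4 + 702 + 390*A^-4 + 64*A^-8 + 2*A^-12
  A^-2 * (103*d + 96*d^3 + 11*d^5) = -11*A^8 - 151*A^4 - 501 - 501*A^-4 - 151*A^-8 - 11*A^-12
  A^-4 * (15 + 79*d^2 + 26*d^4) = 26*A^4 + 183 + 329*A^-4 + 183*A^-8 + 26*A^-12
  A^-6 * (18*d + 26*d^3 + d^5) = -A^4 - 31 - 106*A^-4 - 106*A^-8 - 31*A^-12 - A^-16
  A^-8 * (8*d^2 + 2*d^4) = 2 + 16*A^-4 + 28*A^-8 + 16*A^-12 + 2*A^-16
  A^-10 * (d^3) = -A^-4 - 3*A^-8 - 3*A^-12 - A^-16
Summing the groups: <K> = -A^20 + 2*A^16 - 4*A^12 + 5*A^8 - 5*A^4 + 6 - 4*A^-4 + 3*A^-8 - A^-12
Normalise by the writhe: (-A^3)^(-w) = (-A^3)^(4) = A^12, so f(A) = A^12 * <K> = -A^32 + 2*A^28 - 4*A^24 + 5*A^20 - 5*A^16 + 6*A^12 - 4*A^8 + 3*A^4 - 1.
Substitute A = t^(-1/4), i.e. A^e → t^(-e/4): V(t) = -1 + 3*t^-1 - 4*t^-2 + 6*t^-3 - 5*t^-4 + 5*t^-5 - 4*t^-6 + 2*t^-7 - t^-8

Answer: -1 + 3*t^-1 - 4*t^-2 + 6*t^-3 - 5*t^-4 + 5*t^-5 - 4*t^-6 + 2*t^-7 - t^-8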